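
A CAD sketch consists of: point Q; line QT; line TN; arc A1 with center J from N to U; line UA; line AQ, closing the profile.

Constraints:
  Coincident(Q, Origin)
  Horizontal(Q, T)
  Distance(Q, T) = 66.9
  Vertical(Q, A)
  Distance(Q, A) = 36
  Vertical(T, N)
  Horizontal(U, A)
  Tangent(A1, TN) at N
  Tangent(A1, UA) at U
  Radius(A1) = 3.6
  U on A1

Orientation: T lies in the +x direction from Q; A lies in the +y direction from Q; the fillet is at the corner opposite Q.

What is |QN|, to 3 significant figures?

74.3

The virtual corner opposite Q is at (66.9, 36.0). The tangent condition forces JN to be normal to TN and A1 meets UA tangentially, so JU is at right angles to UA, with radius 3.6, so the center J sits 3.6 in from both sides at J = (63.3, 32.4). That places the tangent points at N = (66.9, 32.4) on TN and U = (63.3, 36.0) on UA. Then |QN| = |N − Q| = 74.3.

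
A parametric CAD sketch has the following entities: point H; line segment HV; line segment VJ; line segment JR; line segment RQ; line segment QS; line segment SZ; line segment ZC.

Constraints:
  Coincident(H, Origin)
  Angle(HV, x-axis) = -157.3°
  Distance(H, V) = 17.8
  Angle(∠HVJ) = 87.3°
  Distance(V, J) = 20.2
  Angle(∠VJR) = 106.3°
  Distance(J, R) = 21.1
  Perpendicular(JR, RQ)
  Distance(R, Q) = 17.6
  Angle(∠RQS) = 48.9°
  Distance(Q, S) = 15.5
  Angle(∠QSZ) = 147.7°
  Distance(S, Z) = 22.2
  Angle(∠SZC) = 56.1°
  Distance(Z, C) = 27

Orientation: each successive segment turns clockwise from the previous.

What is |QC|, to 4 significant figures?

24.69

H is at the origin; HV runs at -157.3° with length 17.8, so V = (-16.42, -6.869). ∠HVJ = 87.3° gives VJ at 110.0° from the x-axis; with |VJ| = 20.2, J = (-23.33, 12.11). ∠VJR = 106.3° gives JR at 36.30° from the x-axis; with |JR| = 21.1, R = (-6.325, 24.60). The perpendicularity gives RQ at right angles to JR, so RQ runs at -53.70°; with |RQ| = 17.6, Q = (4.095, 10.42). ∠RQS = 48.9° gives QS at 175.2° from the x-axis; with |QS| = 15.5, S = (-11.35, 11.72). ∠QSZ = 147.7° gives SZ at 142.9° from the x-axis; with |SZ| = 22.2, Z = (-29.06, 25.11). ∠SZC = 56.1° gives ZC at 19.00° from the x-axis; with |ZC| = 27.0, C = (-3.528, 33.90). Then |QC| = |C − Q| = 24.69.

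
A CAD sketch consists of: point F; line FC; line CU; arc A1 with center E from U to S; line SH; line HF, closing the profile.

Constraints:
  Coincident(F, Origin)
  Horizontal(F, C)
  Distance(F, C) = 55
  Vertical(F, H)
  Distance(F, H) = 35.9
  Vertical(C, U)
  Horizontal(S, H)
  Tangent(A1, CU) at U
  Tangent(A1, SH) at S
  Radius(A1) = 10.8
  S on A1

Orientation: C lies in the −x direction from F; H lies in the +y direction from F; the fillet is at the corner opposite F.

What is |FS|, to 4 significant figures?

56.94

F is at the origin; FC is horizontal with |FC| = 55.0 and C on the −x side, so C = (-55.00, 0.000). F and H share the same x with |FH| = 35.9 and H on the +y side, so H = (0.000, 35.90). The virtual corner opposite F is at (-55.00, 35.90). The tangent condition forces EU to be normal to CU and tangency of A1 to SH means the radius ES is perpendicular to SH, with radius 10.8, so the center E sits 10.8 in from both sides at E = (-44.20, 25.10). That places the tangent points at U = (-55.00, 25.10) on CU and S = (-44.20, 35.90) on SH. Then |FS| = |S − F| = 56.94.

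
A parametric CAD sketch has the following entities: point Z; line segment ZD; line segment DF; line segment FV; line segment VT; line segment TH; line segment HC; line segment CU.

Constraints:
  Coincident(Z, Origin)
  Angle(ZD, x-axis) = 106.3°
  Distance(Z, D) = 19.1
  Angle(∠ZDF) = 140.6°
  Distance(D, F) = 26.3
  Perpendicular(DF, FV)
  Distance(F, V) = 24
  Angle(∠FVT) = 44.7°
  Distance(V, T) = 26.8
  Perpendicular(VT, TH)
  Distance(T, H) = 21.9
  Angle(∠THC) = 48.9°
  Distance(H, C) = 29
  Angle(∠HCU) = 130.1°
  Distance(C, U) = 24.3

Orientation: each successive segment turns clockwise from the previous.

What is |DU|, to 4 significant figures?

36.02

∠THC = 48.9° gives HC at -19.50° from the x-axis; with |HC| = 29.0, C = (21.39, 33.92). ∠HCU = 130.1° gives CU at -69.40° from the x-axis; with |CU| = 24.3, U = (29.94, 11.18). Then |DU| = |U − D| = 36.02.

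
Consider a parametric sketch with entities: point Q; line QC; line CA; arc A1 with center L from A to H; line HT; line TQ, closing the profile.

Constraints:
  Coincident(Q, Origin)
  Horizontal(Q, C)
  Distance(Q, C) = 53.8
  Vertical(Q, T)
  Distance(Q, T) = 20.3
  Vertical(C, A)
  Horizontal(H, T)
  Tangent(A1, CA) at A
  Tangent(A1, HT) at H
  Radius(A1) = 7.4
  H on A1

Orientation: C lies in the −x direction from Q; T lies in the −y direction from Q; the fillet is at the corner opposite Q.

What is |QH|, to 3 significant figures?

50.6

Q is at the origin; QC is horizontal with |QC| = 53.8 and C on the −x side, so C = (-53.8, 0.00). QT is vertical with |QT| = 20.3 and T on the −y side, so T = (0.00, -20.3). The virtual corner opposite Q is at (-53.8, -20.3). The tangent condition forces LA to be normal to CA and A1 meets HT tangentially, so LH is at right angles to HT, with radius 7.4, so the center L sits 7.4 in from both sides at L = (-46.4, -12.9). That places the tangent points at A = (-53.8, -12.9) on CA and H = (-46.4, -20.3) on HT. Then |QH| = |H − Q| = 50.6.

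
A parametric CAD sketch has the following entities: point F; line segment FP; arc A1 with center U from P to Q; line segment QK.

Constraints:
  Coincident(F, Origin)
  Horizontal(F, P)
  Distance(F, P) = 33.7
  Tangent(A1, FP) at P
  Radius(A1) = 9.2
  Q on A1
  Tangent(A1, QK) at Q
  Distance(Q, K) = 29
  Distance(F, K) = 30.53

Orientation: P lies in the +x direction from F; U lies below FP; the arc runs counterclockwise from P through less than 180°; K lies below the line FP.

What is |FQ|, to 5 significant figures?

26.287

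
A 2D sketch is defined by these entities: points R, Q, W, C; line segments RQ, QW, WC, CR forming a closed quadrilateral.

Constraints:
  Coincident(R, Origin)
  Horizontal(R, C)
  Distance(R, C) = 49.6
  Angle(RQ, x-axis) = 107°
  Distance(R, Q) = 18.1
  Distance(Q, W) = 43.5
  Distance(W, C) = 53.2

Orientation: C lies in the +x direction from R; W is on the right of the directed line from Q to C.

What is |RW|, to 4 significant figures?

25.58

Checks: |QW| = 43.50 ✓; |WC| = 53.20 ✓.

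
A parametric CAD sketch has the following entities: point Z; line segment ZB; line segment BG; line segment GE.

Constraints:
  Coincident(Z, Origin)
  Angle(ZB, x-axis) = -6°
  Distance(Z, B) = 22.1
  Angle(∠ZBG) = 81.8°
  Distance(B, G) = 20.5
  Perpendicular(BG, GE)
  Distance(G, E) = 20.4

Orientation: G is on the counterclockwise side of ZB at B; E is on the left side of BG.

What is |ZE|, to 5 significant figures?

17.410

∠ZBG = 81.8°, so BG runs at -6.0° + (180° − 81.8°) = 92.200° from the x-axis; with |BG| = 20.5, G = B + 20.5·(cos 92.200°, sin 92.200°) = (21.192, 18.175). BG ⟂ GE; with |GE| = 20.4 on the left of BG, E = G + 20.4·(-0.99926, -0.038388) = (0.80702, 17.392). Then |ZE| = |E − Z| = 17.410.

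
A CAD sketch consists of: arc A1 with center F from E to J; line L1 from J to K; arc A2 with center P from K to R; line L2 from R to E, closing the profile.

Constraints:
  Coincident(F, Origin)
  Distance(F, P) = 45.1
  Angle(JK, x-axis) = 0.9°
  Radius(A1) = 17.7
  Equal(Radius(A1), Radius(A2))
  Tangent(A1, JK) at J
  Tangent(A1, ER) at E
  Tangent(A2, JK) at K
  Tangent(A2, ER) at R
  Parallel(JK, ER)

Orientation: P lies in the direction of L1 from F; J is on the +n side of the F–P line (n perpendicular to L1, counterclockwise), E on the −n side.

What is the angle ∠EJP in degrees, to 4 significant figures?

68.57°

The slot axis is L1's direction at 0.9°, so u = (cos 0.9°, sin 0.9°) = (0.9999, 0.01571) and n = (−sin 0.9°, cos 0.9°) = (-0.01571, 0.9999). F is at the origin and P lies 45.1 along u from F, so P = 45.1·u = (45.09, 0.7084). Tangency of A1 to both parallel lines with radius 17.7 puts J and E at F ± 17.7·n: J = (-0.2780, 17.70), E = (0.2780, -17.70). Then cos ∠EJP = JE·JP / (|JE||JP|), giving 68.57°.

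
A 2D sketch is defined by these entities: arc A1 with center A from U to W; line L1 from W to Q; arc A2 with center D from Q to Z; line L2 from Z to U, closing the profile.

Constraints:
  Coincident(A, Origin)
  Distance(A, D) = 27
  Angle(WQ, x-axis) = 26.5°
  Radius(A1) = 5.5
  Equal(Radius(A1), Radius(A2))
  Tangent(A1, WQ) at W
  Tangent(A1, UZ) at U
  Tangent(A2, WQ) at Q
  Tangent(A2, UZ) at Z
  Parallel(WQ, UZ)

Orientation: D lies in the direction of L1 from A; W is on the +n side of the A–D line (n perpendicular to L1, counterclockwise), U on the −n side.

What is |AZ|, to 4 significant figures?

27.55

The slot axis is L1's direction at 26.5°, so u = (cos 26.5°, sin 26.5°) = (0.8949, 0.4462) and n = (−sin 26.5°, cos 26.5°) = (-0.4462, 0.8949). A is at the origin and D lies 27.0 along u from A, so D = 27.0·u = (24.16, 12.05). Tangency of A1 to both parallel lines with radius 5.5 puts W and U at A ± 5.5·n: W = (-2.454, 4.922), U = (2.454, -4.922). Equal radii place Q and Z the same way about D: Q = D + 5.5·n = (21.71, 16.97), Z = D − 5.5·n = (26.62, 7.125). Then |AZ| = |Z − A| = 27.55.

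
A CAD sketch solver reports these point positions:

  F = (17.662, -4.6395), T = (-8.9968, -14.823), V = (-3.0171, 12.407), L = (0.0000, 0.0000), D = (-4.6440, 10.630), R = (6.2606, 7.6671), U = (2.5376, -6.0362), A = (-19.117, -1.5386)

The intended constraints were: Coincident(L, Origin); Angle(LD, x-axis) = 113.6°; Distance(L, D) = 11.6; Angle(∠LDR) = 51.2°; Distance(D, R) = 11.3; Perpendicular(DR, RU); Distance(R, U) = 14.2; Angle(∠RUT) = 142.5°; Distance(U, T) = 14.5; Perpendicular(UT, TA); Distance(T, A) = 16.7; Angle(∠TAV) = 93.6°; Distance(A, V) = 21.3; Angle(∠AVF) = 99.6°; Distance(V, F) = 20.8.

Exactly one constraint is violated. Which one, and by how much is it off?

Distance(V, F) = 20.8 — off by 6.00.

L = (0.00, 0.00) ✓; LD at 113.6° ✓; |LD| = 11.60 ✓; ∠LDR = 51.20° ✓; |DR| = 11.30 ✓; ∠(DR, RU) = 90.00° ✓; |RU| = 14.20 ✓; ∠RUT = 142.5° ✓; |UT| = 14.50 ✓; ∠(UT, TA) = 90.00° ✓; |TA| = 16.70 ✓; ∠TAV = 93.60° ✓; |AV| = 21.30 ✓; ∠AVF = 99.60° ✓; |VF| = 26.80 ✗.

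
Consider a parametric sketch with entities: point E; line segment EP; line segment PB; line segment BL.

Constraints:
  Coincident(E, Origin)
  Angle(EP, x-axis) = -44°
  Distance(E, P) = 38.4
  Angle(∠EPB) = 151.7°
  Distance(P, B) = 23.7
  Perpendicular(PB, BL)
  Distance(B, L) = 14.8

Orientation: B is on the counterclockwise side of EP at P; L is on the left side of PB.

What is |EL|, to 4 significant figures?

57.61

E is at the origin; EP runs at -44.0° with length 38.4, so P = 38.4·(cos -44.0°, sin -44.0°) = (27.62, -26.67). ∠EPB = 151.7°, so PB runs at -44.0° + (180° − 151.7°) = -15.70° from the x-axis; with |PB| = 23.7, B = P + 23.7·(cos -15.70°, sin -15.70°) = (50.44, -33.09). PB ⟂ BL; with |BL| = 14.8 on the left of PB, L = B + 14.8·(0.2706, 0.9627) = (54.44, -18.84). Then |EL| = |L − E| = 57.61.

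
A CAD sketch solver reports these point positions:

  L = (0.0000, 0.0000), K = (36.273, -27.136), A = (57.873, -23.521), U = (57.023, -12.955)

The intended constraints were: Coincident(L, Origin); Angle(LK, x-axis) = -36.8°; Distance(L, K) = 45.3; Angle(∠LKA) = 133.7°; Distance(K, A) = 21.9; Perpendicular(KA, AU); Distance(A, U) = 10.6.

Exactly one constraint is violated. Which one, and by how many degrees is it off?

Perpendicular(KA, AU) — off by 4.90°.

L = (0.00, 0.00) ✓; LK at -36.80° ✓; |LK| = 45.30 ✓; ∠LKA = 133.7° ✓; |KA| = 21.90 ✓; ∠(KA, AU) = 85.10° ✗; |AU| = 10.60 ✓.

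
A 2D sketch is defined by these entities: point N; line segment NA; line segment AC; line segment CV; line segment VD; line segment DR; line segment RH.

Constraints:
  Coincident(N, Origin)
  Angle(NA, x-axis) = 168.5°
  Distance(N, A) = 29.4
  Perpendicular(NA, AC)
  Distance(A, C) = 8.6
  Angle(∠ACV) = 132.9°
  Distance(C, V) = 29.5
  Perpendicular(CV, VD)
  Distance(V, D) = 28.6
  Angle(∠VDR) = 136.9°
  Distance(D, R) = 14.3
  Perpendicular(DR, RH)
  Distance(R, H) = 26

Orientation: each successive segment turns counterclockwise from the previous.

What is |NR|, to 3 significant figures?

13.4

N is at the origin; NA runs at 168.5° with length 29.4, so A = (-28.8, 5.86). The perpendicularity gives AC at right angles to NA, so AC runs at -102°; with |AC| = 8.6, C = (-30.5, -2.57). ∠ACV = 132.9° gives CV at -54.4° from the x-axis; with |CV| = 29.5, V = (-13.4, -26.6). CV is perpendicular to VD, so VD runs at 35.6°; with |VD| = 28.6, D = (9.90, -9.90). ∠VDR = 136.9° gives DR at 78.7° from the x-axis; with |DR| = 14.3, R = (12.7, 4.12). Then |NR| = |R − N| = 13.4.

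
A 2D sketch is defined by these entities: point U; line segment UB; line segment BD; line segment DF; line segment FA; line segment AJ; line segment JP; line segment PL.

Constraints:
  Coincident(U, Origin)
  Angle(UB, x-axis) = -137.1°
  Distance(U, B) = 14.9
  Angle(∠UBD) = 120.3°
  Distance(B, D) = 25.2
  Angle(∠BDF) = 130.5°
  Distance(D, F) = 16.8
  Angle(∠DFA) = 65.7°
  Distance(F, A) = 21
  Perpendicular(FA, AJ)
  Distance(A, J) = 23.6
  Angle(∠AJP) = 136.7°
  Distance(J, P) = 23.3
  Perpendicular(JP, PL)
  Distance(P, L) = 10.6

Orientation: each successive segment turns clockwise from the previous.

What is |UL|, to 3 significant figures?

49.4

U is at the origin; UB runs at -137.1° with length 14.9, so B = (-10.9, -10.1). ∠UBD = 120.3° gives BD at 163° from the x-axis; with |BD| = 25.2, D = (-35.0, -2.86). ∠BDF = 130.5° gives DF at 114° from the x-axis; with |DF| = 16.8, F = (-41.8, 12.5). ∠DFA = 65.7° gives FA at -0.600° from the x-axis; with |FA| = 21.0, A = (-20.8, 12.3). FA is perpendicular to AJ, so AJ runs at -90.6°; with |AJ| = 23.6, J = (-21.0, -11.3). ∠AJP = 136.7° gives JP at -134° from the x-axis; with |JP| = 23.3, P = (-37.2, -28.1). JP is perpendicular to PL, so PL runs at 136°; with |PL| = 10.6, L = (-44.8, -20.7). Then |UL| = |L − U| = 49.4.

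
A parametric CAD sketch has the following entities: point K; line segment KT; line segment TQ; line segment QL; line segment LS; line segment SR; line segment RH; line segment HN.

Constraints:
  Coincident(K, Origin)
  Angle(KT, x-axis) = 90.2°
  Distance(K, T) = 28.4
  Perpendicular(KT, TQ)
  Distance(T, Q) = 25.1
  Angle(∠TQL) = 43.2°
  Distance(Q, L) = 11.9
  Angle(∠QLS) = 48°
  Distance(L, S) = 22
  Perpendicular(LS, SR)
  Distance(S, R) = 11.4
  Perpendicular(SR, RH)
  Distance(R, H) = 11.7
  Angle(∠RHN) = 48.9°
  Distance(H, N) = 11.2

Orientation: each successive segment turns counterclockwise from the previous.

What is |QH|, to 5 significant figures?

3.4640

K is at the origin; KT runs at 90.2° with length 28.4, so T = (-0.099135, 28.400). The perpendicularity gives TQ at right angles to KT, so TQ runs at -179.80°; with |TQ| = 25.1, Q = (-25.199, 28.312). ∠TQL = 43.2° gives QL at -43.000° from the x-axis; with |QL| = 11.9, L = (-16.496, 20.196). ∠QLS = 48.0° gives LS at 89.000° from the x-axis; with |LS| = 22.0, S = (-16.112, 42.193). LS is perpendicular to SR, so SR runs at 179.00°; with |SR| = 11.4, R = (-27.510, 42.392). SR is perpendicular to RH, so RH runs at -91.000°; with |RH| = 11.7, H = (-27.714, 30.694). Then |QH| = |H − Q| = 3.4640.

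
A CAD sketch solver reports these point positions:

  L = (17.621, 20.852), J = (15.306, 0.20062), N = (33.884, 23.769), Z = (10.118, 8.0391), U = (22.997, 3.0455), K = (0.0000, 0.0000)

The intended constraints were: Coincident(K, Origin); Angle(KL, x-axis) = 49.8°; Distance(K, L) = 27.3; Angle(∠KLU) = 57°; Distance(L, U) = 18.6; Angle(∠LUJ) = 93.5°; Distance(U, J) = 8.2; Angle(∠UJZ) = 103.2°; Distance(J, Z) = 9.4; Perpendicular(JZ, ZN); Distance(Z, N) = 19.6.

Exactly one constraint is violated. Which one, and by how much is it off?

Distance(Z, N) = 19.6 — off by 8.90.

K = (0.00, 0.00) ✓; KL at 49.80° ✓; |KL| = 27.30 ✓; ∠KLU = 57.00° ✓; |LU| = 18.60 ✓; ∠LUJ = 93.50° ✓; |UJ| = 8.200 ✓; ∠UJZ = 103.2° ✓; |JZ| = 9.400 ✓; ∠(JZ, ZN) = 90.00° ✓; |ZN| = 28.50 ✗.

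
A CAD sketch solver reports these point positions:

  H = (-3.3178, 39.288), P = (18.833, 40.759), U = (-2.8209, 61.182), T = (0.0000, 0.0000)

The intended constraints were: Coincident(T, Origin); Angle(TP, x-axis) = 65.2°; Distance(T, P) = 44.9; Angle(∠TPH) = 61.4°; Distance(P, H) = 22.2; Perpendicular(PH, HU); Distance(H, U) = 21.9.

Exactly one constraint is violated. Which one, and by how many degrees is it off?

Perpendicular(PH, HU) — off by 5.10°.

T = (0.00, 0.00) ✓; TP at 65.20° ✓; |TP| = 44.90 ✓; ∠TPH = 61.40° ✓; |PH| = 22.20 ✓; ∠(PH, HU) = 95.10° ✗; |HU| = 21.90 ✓.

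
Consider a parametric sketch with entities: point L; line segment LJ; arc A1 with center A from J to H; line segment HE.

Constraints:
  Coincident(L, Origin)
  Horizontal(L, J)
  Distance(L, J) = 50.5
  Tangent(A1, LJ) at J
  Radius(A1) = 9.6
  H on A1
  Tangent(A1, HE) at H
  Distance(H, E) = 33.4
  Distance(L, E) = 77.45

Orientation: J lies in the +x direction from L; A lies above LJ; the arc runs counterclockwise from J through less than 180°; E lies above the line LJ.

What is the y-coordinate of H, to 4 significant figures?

7.906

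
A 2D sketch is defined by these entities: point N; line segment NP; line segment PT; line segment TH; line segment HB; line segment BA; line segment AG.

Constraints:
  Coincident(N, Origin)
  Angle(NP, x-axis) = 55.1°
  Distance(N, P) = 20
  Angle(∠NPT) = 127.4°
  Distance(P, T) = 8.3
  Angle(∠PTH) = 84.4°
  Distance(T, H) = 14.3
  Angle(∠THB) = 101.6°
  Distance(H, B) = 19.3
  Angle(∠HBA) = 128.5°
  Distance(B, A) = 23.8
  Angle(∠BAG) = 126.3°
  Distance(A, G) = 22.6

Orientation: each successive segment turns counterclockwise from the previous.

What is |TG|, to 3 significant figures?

40.8

∠HBA = 128.5° gives BA at -26.8° from the x-axis; with |BA| = 23.8, A = (20.9, -11.0). ∠BAG = 126.3° gives AG at 26.9° from the x-axis; with |AG| = 22.6, G = (41.1, -0.751). Then |TG| = |G − T| = 40.8.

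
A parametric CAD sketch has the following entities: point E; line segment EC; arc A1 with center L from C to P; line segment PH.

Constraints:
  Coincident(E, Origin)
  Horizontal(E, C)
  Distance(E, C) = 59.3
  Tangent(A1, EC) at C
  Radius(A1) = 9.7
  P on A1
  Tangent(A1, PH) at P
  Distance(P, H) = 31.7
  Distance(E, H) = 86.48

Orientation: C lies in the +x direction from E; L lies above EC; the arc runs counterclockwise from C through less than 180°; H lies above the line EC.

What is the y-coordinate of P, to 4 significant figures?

6.746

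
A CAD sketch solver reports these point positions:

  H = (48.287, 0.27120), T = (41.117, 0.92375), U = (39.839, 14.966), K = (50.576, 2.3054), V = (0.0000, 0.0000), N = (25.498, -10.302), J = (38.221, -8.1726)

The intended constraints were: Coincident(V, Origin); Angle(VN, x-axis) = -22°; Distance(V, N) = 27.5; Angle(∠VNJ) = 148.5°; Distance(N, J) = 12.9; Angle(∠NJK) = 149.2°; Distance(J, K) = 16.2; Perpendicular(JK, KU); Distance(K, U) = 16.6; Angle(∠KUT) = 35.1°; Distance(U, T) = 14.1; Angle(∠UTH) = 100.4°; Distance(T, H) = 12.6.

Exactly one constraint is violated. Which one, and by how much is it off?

Distance(T, H) = 12.6 — off by 5.40.

V = (0.00, 0.00) ✓; VN at -22.00° ✓; |VN| = 27.50 ✓; ∠VNJ = 148.5° ✓; |NJ| = 12.90 ✓; ∠NJK = 149.2° ✓; |JK| = 16.20 ✓; ∠(JK, KU) = 90.00° ✓; |KU| = 16.60 ✓; ∠KUT = 35.10° ✓; |UT| = 14.10 ✓; ∠UTH = 100.4° ✓; |TH| = 7.200 ✗.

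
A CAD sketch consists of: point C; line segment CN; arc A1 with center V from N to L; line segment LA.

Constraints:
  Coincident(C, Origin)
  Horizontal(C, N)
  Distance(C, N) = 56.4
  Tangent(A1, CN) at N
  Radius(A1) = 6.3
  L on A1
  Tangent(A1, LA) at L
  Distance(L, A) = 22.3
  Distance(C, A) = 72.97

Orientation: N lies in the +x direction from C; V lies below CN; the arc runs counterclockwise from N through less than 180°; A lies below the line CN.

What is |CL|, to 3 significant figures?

53.1

C is at the origin; C and N share the same y with |CN| = 56.4 and N on the +x side, so N = (56.4, 0.00). Tangency of A1 to CN means the radius VN is perpendicular to CN, so V = N + (0, -6.3) = (56.4, -6.30). Since VL ⟂ LA (tangency), |VA| = √(6.3² + 22.3²) = 23.2 regardless of where L sits on A1. So A lies on both circle(C, 72.97) and circle(V, 23.2); the below-CN intersection is A = (68.1, -26.3). L is the foot of the tangent from A: L = (52.0, -10.8).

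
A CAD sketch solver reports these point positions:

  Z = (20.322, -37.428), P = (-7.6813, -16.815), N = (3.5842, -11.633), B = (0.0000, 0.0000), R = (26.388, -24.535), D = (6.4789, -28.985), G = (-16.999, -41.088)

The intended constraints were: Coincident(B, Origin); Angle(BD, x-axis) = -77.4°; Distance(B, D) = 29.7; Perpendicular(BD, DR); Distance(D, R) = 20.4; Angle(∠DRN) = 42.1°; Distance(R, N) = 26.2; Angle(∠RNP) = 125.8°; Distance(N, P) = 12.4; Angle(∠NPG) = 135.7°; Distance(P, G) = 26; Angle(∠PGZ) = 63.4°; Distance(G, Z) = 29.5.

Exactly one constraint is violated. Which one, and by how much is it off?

Distance(G, Z) = 29.5 — off by 8.00.

B = (0.00, 0.00) ✓; BD at -77.40° ✓; |BD| = 29.70 ✓; ∠(BD, DR) = 90.00° ✓; |DR| = 20.40 ✓; ∠DRN = 42.10° ✓; |RN| = 26.20 ✓; ∠RNP = 125.8° ✓; |NP| = 12.40 ✓; ∠NPG = 135.7° ✓; |PG| = 26.00 ✓; ∠PGZ = 63.40° ✓; |GZ| = 37.50 ✗.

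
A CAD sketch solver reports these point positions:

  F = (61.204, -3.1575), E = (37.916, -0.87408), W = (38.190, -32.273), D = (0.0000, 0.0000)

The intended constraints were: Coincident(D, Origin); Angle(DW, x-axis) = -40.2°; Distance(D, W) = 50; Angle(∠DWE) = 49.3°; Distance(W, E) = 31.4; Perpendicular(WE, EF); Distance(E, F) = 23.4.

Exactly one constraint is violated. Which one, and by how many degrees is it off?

Perpendicular(WE, EF) — off by 6.10°.

D = (0.00, 0.00) ✓; DW at -40.20° ✓; |DW| = 50.00 ✓; ∠DWE = 49.30° ✓; |WE| = 31.40 ✓; ∠(WE, EF) = 96.10° ✗; |EF| = 23.40 ✓.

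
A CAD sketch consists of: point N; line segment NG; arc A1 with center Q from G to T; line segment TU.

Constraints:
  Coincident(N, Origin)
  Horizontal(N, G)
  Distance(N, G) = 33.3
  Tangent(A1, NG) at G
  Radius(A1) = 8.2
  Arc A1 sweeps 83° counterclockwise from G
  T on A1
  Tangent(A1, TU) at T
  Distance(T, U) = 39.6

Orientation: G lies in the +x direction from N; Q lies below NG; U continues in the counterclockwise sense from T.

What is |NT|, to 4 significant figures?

26.17

N is at the origin; NG is horizontal with |NG| = 33.3 and G on the +x side, so G = (33.30, 0.000). Tangency of A1 to NG means the radius QG is perpendicular to NG, so Q = G + (0, -8.2) = (33.30, -8.200). On A1, G sits at bearing 90° from Q; an 83° counterclockwise sweep puts T at bearing 173°, so T = Q + 8.2·(cos 173°, sin 173°) = (25.16, -7.201). Then |NT| = |T − N| = 26.17.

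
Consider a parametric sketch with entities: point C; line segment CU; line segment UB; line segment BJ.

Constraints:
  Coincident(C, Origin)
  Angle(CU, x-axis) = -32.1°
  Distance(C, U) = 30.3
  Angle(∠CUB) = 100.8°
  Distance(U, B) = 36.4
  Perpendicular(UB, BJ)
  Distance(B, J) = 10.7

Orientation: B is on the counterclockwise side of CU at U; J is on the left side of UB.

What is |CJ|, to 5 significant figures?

46.195

∠CUB = 100.8°, so UB runs at -32.1° + (180° − 100.8°) = 47.100° from the x-axis; with |UB| = 36.4, B = U + 36.4·(cos 47.100°, sin 47.100°) = (50.446, 10.563). The perpendicularity gives BJ at right angles to UB; with |BJ| = 10.7 on the left of UB, J = B + 10.7·(-0.73254, 0.68072) = (42.608, 17.847). Then |CJ| = |J − C| = 46.195.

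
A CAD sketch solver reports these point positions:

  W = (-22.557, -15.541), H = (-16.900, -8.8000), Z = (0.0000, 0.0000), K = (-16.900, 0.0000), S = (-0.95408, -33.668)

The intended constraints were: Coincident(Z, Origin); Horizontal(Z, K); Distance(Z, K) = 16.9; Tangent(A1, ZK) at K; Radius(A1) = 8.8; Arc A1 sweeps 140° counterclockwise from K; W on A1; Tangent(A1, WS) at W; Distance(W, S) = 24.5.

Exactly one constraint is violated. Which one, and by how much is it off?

Distance(W, S) = 24.5 — off by 3.70.

Z = (0.00, 0.00) ✓; Z.y = 0.00, K.y = 0.00 ✓; |ZK| = 16.90 ✓; ∠(HK, KZ) = 90.00° ✓; |HK| = 8.800 ✓; bearing(H→W) − bearing(H→K) = 140.0° ✓; |HW| = 8.800 ✓; ∠(HW, WS) = 90.00° ✓; |WS| = 28.20 ✗.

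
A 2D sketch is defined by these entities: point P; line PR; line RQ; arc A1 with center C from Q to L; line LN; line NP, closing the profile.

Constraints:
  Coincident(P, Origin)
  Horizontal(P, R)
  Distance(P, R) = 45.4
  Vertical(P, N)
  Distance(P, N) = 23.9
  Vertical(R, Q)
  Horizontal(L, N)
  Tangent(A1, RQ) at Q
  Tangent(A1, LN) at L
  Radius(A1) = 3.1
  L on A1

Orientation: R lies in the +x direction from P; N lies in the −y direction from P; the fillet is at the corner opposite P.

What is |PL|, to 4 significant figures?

48.58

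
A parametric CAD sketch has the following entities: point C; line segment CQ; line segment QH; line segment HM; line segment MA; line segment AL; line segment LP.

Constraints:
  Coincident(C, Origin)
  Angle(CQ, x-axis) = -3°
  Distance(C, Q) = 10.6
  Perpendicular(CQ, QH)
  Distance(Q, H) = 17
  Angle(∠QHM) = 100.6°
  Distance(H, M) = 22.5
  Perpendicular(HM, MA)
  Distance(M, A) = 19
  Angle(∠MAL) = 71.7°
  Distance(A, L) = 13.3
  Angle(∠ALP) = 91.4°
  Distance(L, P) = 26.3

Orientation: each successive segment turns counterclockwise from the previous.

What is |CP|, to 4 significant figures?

30.75

C is at the origin; CQ runs at -3.0° with length 10.6, so Q = (10.59, -0.5548). CQ is perpendicular to QH, so QH runs at 87.00°; with |QH| = 17.0, H = (11.48, 16.42). ∠QHM = 100.6° gives HM at 166.4° from the x-axis; with |HM| = 22.5, M = (-10.39, 21.71). HM ⟂ MA, so MA runs at -103.6°; with |MA| = 19.0, A = (-14.86, 3.245). ∠MAL = 71.7° gives AL at 4.700° from the x-axis; with |AL| = 13.3, L = (-1.606, 4.335). ∠ALP = 91.4° gives LP at 93.30° from the x-axis; with |LP| = 26.3, P = (-3.120, 30.59). Then |CP| = |P − C| = 30.75.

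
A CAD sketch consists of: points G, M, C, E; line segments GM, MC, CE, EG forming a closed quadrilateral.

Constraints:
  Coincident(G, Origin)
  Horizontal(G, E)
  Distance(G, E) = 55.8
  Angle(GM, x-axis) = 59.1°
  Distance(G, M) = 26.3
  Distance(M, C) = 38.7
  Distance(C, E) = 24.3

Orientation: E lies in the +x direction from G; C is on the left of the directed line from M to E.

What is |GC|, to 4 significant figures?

57.45

G is at the origin; G and E share the same y with |GE| = 55.8 and E in +x, so E = (55.8, 0). GM runs at 59.1° with |GM| = 26.3, so M = (13.51, 22.57). C is determined by |MC| = 38.7 and |CE| = 24.3 together: it lies at the intersection of circle(M, 38.7) and circle(E, 24.3). With |ME| = 47.94, the foot of the radical line on ME is 33.43 from M and the perpendicular offset is √(38.7² − 33.43²) = 19.49. Taking the left-of-ME solution: C = (52.18, 24.03).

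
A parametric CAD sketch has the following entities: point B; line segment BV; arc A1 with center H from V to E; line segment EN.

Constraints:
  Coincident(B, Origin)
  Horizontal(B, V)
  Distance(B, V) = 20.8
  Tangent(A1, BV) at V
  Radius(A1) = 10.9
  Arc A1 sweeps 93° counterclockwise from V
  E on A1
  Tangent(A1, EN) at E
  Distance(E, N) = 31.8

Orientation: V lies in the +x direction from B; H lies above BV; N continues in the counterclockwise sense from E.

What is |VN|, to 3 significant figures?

44.2

B is at the origin; B and V share the same y with |BV| = 20.8 and V on the +x side, so V = (20.8, 0.00). A1 meets BV tangentially, so HV is at right angles to BV, so H = V + (0, 10.9) = (20.8, 10.9). On A1, V sits at bearing -90° from H; a 93° counterclockwise sweep puts E at bearing 3°, so E = H + 10.9·(cos 3°, sin 3°) = (31.7, 11.5). Tangency of A1 to EN means the radius HE is perpendicular to EN, so EN runs along (−sin 3°, cos 3°); with |EN| = 31.8, N = (30.0, 43.2). Then |VN| = |N − V| = 44.2.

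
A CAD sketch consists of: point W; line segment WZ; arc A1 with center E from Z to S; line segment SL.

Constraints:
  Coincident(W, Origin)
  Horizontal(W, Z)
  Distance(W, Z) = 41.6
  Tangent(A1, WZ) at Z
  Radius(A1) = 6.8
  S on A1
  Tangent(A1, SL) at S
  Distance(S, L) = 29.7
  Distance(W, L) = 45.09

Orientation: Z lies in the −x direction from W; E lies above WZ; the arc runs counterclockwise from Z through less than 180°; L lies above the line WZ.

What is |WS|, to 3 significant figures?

35.4

Checks: |ES| = 6.800 ✓; ∠(ES, SL) = 90.00° ✓; |SL| = 29.70 ✓; |WL| = 45.09 ✓.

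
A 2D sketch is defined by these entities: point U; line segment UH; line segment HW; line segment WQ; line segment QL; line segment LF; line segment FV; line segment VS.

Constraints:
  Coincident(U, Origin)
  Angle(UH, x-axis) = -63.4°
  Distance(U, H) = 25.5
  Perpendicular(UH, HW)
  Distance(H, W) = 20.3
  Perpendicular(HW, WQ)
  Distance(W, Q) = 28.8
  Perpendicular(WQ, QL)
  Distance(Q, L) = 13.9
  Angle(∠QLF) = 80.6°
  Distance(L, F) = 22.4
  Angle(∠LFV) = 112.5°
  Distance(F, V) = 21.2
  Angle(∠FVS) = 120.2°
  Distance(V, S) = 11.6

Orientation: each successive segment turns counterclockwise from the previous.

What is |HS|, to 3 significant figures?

40.0

U is at the origin; UH runs at -63.4° with length 25.5, so H = (11.4, -22.8). The perpendicularity gives HW at right angles to UH, so HW runs at 26.6°; with |HW| = 20.3, W = (29.6, -13.7). HW ⟂ WQ, so WQ runs at 117°; with |WQ| = 28.8, Q = (16.7, 12.0). WQ is perpendicular to QL, so QL runs at -153°; with |QL| = 13.9, L = (4.24, 5.82). ∠QLF = 80.6° gives LF at -54.0° from the x-axis; with |LF| = 22.4, F = (17.4, -12.3). ∠LFV = 112.5° gives FV at 13.5° from the x-axis; with |FV| = 21.2, V = (38.0, -7.36). ∠FVS = 120.2° gives VS at 73.3° from the x-axis; with |VS| = 11.6, S = (41.4, 3.75). Then |HS| = |S − H| = 40.0.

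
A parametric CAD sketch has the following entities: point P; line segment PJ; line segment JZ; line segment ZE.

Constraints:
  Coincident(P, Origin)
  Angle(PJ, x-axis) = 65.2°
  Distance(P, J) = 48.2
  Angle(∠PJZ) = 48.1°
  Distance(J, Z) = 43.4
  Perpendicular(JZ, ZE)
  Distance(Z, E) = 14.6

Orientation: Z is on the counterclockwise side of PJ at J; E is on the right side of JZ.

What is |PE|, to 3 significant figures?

51.7

P is at the origin; PJ runs at 65.2° with length 48.2, so J = 48.2·(cos 65.2°, sin 65.2°) = (20.2, 43.8). ∠PJZ = 48.1°, so JZ runs at 65.2° + (180° − 48.1°) = 197° from the x-axis; with |JZ| = 43.4, Z = J + 43.4·(cos 197°, sin 197°) = (-21.3, 31.0). The perpendicularity gives ZE at right angles to JZ; with |ZE| = 14.6 on the right of JZ, E = Z + 14.6·(-0.294, 0.956) = (-25.6, 44.9). Then |PE| = |E − P| = 51.7.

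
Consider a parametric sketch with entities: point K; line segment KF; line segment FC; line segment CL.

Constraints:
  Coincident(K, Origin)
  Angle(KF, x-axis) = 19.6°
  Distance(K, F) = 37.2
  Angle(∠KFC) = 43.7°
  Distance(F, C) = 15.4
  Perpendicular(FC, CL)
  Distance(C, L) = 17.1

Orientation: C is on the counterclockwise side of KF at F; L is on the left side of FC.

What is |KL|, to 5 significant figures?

14.356

K is at the origin; KF runs at 19.6° with length 37.2, so F = 37.2·(cos 19.6°, sin 19.6°) = (35.045, 12.479). ∠KFC = 43.7°, so FC runs at 19.6° + (180° − 43.7°) = 155.90° from the x-axis; with |FC| = 15.4, C = F + 15.4·(cos 155.90°, sin 155.90°) = (20.987, 18.767). FC is perpendicular to CL; with |CL| = 17.1 on the left of FC, L = C + 17.1·(-0.40833, -0.91283) = (14.004, 3.1576). Then |KL| = |L − K| = 14.356.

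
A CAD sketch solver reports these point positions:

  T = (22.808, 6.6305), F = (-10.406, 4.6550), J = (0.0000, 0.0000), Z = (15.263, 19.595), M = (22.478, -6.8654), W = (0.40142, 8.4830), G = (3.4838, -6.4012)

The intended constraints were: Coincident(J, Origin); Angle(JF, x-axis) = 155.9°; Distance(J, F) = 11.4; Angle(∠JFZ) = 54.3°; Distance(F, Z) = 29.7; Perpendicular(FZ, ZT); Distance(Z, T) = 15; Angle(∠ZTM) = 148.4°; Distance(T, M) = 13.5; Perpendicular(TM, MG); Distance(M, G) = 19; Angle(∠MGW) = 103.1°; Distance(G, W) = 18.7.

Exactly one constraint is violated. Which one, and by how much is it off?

Distance(G, W) = 18.7 — off by 3.50.

J = (0.00, 0.00) ✓; JF at 155.9° ✓; |JF| = 11.40 ✓; ∠JFZ = 54.30° ✓; |FZ| = 29.70 ✓; ∠(FZ, ZT) = 90.00° ✓; |ZT| = 15.00 ✓; ∠ZTM = 148.4° ✓; |TM| = 13.50 ✓; ∠(TM, MG) = 90.00° ✓; |MG| = 19.00 ✓; ∠MGW = 103.1° ✓; |GW| = 15.20 ✗.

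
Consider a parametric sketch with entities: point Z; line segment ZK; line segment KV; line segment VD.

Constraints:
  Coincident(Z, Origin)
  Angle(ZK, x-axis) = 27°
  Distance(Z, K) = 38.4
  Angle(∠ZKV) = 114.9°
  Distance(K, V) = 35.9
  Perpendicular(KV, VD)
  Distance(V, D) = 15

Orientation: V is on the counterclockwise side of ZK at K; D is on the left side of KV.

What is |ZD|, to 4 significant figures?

55.72

∠ZKV = 114.9°, so KV runs at 27.0° + (180° − 114.9°) = 92.10° from the x-axis; with |KV| = 35.9, V = K + 35.9·(cos 92.10°, sin 92.10°) = (32.90, 53.31). The perpendicularity gives VD at right angles to KV; with |VD| = 15.0 on the left of KV, D = V + 15.0·(-0.9993, -0.03664) = (17.91, 52.76). Then |ZD| = |D − Z| = 55.72.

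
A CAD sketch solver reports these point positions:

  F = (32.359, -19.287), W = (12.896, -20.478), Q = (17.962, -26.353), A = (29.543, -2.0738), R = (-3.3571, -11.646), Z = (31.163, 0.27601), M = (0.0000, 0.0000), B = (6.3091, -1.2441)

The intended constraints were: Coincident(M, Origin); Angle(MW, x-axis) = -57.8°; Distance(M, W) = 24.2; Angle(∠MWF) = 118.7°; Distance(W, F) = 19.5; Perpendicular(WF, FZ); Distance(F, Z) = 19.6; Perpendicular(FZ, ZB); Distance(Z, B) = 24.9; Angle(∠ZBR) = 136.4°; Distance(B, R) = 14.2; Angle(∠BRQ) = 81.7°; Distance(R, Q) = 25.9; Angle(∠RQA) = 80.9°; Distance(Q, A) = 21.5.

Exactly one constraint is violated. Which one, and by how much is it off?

Distance(Q, A) = 21.5 — off by 5.40.

M = (0.00, 0.00) ✓; MW at -57.80° ✓; |MW| = 24.20 ✓; ∠MWF = 118.7° ✓; |WF| = 19.50 ✓; ∠(WF, FZ) = 90.00° ✓; |FZ| = 19.60 ✓; ∠(FZ, ZB) = 90.00° ✓; |ZB| = 24.90 ✓; ∠ZBR = 136.4° ✓; |BR| = 14.20 ✓; ∠BRQ = 81.70° ✓; |RQ| = 25.90 ✓; ∠RQA = 80.90° ✓; |QA| = 26.90 ✗.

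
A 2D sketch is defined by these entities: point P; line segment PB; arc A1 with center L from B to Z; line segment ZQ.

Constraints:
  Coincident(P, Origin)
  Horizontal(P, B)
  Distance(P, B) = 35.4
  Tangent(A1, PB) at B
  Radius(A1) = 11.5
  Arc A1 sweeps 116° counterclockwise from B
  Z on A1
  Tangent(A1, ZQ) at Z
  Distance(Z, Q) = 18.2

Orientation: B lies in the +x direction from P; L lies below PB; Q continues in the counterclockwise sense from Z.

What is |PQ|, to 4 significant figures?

46.63

On A1, B sits at bearing 90° from L; a 116° counterclockwise sweep puts Z at bearing 206°, so Z = L + 11.5·(cos 206°, sin 206°) = (25.06, -16.54). Since A1 is tangent to ZQ there, LZ ⟂ ZQ, so ZQ runs along (−sin 206°, cos 206°); with |ZQ| = 18.2, Q = (33.04, -32.90). Then |PQ| = |Q − P| = 46.63.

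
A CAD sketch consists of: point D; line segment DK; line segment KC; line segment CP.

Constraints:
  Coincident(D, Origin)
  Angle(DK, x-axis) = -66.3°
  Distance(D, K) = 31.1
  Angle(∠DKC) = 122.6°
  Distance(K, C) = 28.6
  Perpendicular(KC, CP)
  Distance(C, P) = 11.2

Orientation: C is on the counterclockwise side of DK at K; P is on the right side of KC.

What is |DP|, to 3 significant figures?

58.8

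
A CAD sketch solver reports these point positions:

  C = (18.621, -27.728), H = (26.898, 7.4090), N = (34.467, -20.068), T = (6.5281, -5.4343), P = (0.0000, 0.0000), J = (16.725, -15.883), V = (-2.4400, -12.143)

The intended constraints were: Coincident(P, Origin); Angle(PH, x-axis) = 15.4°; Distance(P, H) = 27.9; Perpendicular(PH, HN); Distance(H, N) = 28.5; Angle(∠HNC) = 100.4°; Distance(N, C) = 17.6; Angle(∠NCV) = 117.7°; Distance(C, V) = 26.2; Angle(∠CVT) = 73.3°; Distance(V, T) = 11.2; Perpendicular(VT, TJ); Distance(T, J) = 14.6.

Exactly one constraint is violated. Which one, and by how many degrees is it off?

Perpendicular(VT, TJ) — off by 7.50°.

P = (0.00, 0.00) ✓; PH at 15.40° ✓; |PH| = 27.90 ✓; ∠(PH, HN) = 90.00° ✓; |HN| = 28.50 ✓; ∠HNC = 100.4° ✓; |NC| = 17.60 ✓; ∠NCV = 117.7° ✓; |CV| = 26.20 ✓; ∠CVT = 73.30° ✓; |VT| = 11.20 ✓; ∠(VT, TJ) = 82.50° ✗; |TJ| = 14.60 ✓.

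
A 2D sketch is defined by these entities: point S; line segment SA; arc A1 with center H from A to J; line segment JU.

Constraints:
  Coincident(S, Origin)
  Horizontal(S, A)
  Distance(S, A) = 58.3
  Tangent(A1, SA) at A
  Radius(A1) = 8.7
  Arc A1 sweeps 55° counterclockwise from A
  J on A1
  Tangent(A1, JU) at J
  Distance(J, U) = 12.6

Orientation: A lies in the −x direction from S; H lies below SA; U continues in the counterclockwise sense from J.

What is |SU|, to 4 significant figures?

74.00

S is at the origin; S and A share the same y with |SA| = 58.3 and A on the −x side, so A = (-58.30, 0.000). Since A1 is tangent to SA there, HA ⟂ SA, so H = A + (0, -8.7) = (-58.30, -8.700). On A1, A sits at bearing 90° from H; a 55° counterclockwise sweep puts J at bearing 145°, so J = H + 8.7·(cos 145°, sin 145°) = (-65.43, -3.710). Tangency of A1 to JU means the radius HJ is perpendicular to JU, so JU runs along (−sin 145°, cos 145°); with |JU| = 12.6, U = (-72.65, -14.03). Then |SU| = |U − S| = 74.00.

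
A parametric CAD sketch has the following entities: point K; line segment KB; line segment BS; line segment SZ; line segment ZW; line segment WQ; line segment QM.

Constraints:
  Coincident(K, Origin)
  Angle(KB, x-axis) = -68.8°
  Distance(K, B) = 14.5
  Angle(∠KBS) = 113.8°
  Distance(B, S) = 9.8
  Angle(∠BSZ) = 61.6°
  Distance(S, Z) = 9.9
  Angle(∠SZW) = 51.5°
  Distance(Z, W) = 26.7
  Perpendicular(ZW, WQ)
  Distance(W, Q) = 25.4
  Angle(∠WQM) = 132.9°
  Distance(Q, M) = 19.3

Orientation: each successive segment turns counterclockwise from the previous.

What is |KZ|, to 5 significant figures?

11.854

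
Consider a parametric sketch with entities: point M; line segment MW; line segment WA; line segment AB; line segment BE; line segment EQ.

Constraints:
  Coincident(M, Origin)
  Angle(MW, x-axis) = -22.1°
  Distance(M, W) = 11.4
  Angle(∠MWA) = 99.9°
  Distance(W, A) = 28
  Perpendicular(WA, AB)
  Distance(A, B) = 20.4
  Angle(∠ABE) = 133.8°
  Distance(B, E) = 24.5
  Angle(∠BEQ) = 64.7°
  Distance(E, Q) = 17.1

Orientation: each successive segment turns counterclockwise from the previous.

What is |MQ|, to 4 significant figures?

12.05

M is at the origin; MW runs at -22.1° with length 11.4, so W = (10.56, -4.289). ∠MWA = 99.9° gives WA at 58.00° from the x-axis; with |WA| = 28.0, A = (25.40, 19.46). WA is perpendicular to AB, so AB runs at 148.0°; with |AB| = 20.4, B = (8.100, 30.27). ∠ABE = 133.8° gives BE at -165.8° from the x-axis; with |BE| = 24.5, E = (-15.65, 24.26). ∠BEQ = 64.7° gives EQ at -50.50° from the x-axis; with |EQ| = 17.1, Q = (-4.774, 11.06). Then |MQ| = |Q − M| = 12.05.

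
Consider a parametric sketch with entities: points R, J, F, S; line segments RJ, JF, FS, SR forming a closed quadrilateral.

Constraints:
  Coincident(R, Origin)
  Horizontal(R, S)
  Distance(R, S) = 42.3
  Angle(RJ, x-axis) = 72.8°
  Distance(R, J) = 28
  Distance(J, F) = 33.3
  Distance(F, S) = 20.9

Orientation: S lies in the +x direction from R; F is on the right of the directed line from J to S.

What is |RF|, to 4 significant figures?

22.05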